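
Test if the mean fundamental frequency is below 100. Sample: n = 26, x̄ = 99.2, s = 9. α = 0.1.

t = (99.2 - 100)/(9/√26) = -0.453, df = 25. Critical t = -1.316. Fail to reject H₀.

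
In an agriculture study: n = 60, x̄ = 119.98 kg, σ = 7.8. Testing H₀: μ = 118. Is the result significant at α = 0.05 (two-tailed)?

z = (119.98 - 118)/(7.8/√60) = 1.966. Since |z| > 1.96, significant at α = 0.05.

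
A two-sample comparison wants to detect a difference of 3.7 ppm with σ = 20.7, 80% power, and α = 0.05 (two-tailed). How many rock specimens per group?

n per group = 2(z_α/2 + z_β)²σ²/d² = 2×(1.96 + 0.84)²×20.7²/3.7² = 490.8 → n = 491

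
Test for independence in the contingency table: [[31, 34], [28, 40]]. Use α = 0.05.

χ² = 0.572. df = 1, critical = 3.841. Fail to reject H₀. No evidence of dependence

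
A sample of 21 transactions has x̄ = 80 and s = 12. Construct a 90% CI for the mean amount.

CI = x̄ ± t*(s/√n) = 80 ± 1.725(12/√21) = (75.48, 84.52)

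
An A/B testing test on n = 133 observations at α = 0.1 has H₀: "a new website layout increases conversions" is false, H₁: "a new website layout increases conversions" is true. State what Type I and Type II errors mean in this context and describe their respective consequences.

Type I (false positive): concluding that a new website layout increases conversions when it is not — rolling out a layout that doesn't actually help — wasted engineering effort. Type II (false negative): failing to conclude that a new website layout increases conversions when it is — discarding a layout that would have improved conversions — lost revenue. Which is costlier depends on domain priorities and is a judgement call rather than a statistical fact.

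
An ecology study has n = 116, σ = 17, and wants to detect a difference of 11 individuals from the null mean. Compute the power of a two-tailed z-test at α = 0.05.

SE = σ/√n = 17/√116 = 1.578. Non-centrality λ = d/SE = 11/1.578 = 6.969. Power ≈ Φ(λ - z_{α/2}) = Φ(6.969 - 1.96) = Φ(5.009) = 1.0.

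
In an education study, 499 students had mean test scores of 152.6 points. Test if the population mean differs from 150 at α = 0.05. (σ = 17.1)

z = (x̄ - μ₀)/(σ/√n) = (152.6 - 150)/(17.1/√499) = 3.396. Critical value: ±1.96. Since |3.396| > 1.96, Reject H₀.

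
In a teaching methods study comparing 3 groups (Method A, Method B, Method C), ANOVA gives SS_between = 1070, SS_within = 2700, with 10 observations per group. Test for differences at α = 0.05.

df_between = 2, df_within = 27. F = MS_between/MS_within = 535.0/100.0 = 5.35. F_crit ≈ 3.354. Reject H₀. At least one mean differs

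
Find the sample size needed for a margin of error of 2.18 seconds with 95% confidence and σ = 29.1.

n = (z*σ/E)² = (1.96×29.1/2.18)² = 684.5 → n = 685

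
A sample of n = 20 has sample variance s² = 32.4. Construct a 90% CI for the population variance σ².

df = 19. χ²_{0.05} = 30.144, χ²_{0.95} = 10.117. CI for σ² = ((n-1)s²/χ²_{α/2}, (n-1)s²/χ²_{1-α/2}) = (19·32.4/30.144, 19·32.4/10.117) = (20.42, 60.85)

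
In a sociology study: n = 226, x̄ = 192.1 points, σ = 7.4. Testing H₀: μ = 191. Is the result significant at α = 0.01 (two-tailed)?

z = (192.1 - 191)/(7.4/√226) = 2.235. Since |z| ≤ 2.576, not significant at α = 0.01.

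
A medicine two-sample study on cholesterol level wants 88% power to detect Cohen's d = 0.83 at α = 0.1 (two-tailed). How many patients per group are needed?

z_{α/2} = 1.645, z_β = Φ⁻¹(0.88) = 1.175. For large effect (d = 0.83): n per group = 2(z_{α/2} + z_β)²/d² = 2(1.645 + 1.175)²/0.83² = 23.1 → 24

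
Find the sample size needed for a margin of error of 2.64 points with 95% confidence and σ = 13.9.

n = (z*σ/E)² = (1.96×13.9/2.64)² = 106.5 → n = 107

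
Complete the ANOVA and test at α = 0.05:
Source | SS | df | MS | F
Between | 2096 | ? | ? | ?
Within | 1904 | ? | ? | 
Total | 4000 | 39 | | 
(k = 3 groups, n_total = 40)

df_between = 2, df_within = 37. MS_between = 1048.0, MS_within = 51.46. F = 20.366, F_crit ≈ 3.252. Reject H₀.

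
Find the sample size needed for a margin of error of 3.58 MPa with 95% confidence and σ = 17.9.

n = (z*σ/E)² = (1.96×17.9/3.58)² = 96.04 → n = 97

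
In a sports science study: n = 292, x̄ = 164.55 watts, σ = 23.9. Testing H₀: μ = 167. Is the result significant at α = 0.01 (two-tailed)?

z = (164.55 - 167)/(23.9/√292) = -1.752. Since |z| ≤ 2.576, not significant at α = 0.01.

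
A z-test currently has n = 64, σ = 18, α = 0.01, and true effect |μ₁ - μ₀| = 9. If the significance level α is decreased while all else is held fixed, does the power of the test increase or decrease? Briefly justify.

Power decreases: a smaller α raises the critical value, so less of the H₁ sampling distribution falls in the rejection region.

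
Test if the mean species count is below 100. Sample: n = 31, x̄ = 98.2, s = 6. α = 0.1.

t = (98.2 - 100)/(6/√31) = -1.67, df = 30. Critical t = -1.31. Reject H₀.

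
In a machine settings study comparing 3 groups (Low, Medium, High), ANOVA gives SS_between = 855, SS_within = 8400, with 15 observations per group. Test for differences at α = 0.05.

df_between = 2, df_within = 42. F = MS_between/MS_within = 427.5/200.0 = 2.138. F_crit ≈ 3.22. Fail to reject H₀.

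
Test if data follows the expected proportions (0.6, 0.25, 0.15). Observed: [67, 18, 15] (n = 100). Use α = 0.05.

Expected: [60.0, 25.0, 15.0]. χ² = 2.777. df = 2, critical = 5.991. Fail to reject H₀.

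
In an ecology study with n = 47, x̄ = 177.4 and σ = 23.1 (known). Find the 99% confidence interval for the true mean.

CI = x̄ ± z*(σ/√n) = 177.4 ± 2.576(23.1/√47) = 177.4 ± 8.68 = (168.72, 186.08)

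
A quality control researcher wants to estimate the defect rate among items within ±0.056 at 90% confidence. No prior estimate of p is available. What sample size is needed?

Conservative approach: use p = 0.5 (maximizes p(1-p) = 0.25). n = z²(0.25)/E² = 1.645²×0.25/0.056² = 215.7 → n = 216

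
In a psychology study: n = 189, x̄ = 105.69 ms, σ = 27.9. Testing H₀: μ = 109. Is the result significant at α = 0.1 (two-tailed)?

z = (105.69 - 109)/(27.9/√189) = -1.631. Since |z| ≤ 1.645, not significant at α = 0.1.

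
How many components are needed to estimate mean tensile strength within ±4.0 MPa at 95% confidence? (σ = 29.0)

n = (z*σ/E)² = (1.96×29.0/4.0)² = 201.9 → n = 202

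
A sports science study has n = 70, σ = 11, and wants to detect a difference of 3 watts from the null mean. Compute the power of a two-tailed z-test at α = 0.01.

SE = σ/√n = 11/√70 = 1.315. Non-centrality λ = d/SE = 3/1.315 = 2.282. Power ≈ Φ(λ - z_{α/2}) = Φ(2.282 - 2.576) = Φ(-0.294) = 0.384.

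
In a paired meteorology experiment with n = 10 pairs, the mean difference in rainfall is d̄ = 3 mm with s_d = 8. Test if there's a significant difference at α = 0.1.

t = d̄/(s_d/√n) = 3/(8/√10) = 1.186. df = 9, critical t = ±1.833. Fail to reject H₀.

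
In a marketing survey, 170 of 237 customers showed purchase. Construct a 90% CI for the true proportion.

p̂ = 0.717. CI = p̂ ± z*√(p̂(1-p̂)/n) = (0.669, 0.765)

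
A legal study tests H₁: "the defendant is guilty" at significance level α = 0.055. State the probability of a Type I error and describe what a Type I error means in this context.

P(Type I error) = α = 0.055. A Type I error is rejecting H₀ when H₀ is actually true (false positive) — here, concluding that the defendant is guilty when in fact this is not the case. Consequence: convicting an innocent person.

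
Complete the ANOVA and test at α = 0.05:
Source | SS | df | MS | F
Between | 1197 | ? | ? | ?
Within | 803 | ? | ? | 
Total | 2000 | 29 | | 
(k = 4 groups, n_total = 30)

df_between = 3, df_within = 26. MS_between = 399.0, MS_within = 30.88. F = 12.919, F_crit ≈ 2.975. Reject H₀.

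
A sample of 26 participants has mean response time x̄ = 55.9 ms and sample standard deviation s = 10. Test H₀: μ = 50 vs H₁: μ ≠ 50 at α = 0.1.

t = (x̄ - μ₀)/(s/√n) = (55.9 - 50)/(10/√26) = 3.008. df = 25, critical t = ±1.708. Reject H₀.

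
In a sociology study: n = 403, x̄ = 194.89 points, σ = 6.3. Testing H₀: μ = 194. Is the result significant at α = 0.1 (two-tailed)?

z = (194.89 - 194)/(6.3/√403) = 2.836. Since |z| > 1.645, significant at α = 0.1.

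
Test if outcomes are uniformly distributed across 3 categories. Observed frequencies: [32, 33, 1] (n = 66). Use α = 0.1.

Expected = 22 each. χ² = Σ(O-E)²/E = 30.091. df = 2, critical value = 4.605. Reject H₀.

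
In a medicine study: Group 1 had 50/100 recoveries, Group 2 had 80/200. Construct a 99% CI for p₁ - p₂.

p̂₁ = 0.5, p̂₂ = 0.4. Difference = 0.1. CI = (-0.057, 0.257)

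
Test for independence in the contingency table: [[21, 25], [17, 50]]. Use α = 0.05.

χ² = 5.025. df = 1, critical = 3.841. Reject H₀. Variables are dependent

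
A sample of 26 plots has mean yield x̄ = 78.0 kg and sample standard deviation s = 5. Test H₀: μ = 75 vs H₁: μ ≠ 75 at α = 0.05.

t = (x̄ - μ₀)/(s/√n) = (78.0 - 75)/(5/√26) = 3.059. df = 25, critical t = ±2.06. Reject H₀.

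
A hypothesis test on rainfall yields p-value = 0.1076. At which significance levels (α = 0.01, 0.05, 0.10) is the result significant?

p = 0.1076. Not significant at any of the given levels.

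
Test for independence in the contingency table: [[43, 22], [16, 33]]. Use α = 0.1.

χ² = 12.558. df = 1, critical = 2.706. Reject H₀. Variables are dependent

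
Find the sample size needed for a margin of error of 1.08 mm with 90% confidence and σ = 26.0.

n = (z*σ/E)² = (1.645×26.0/1.08)² = 1568.3 → n = 1569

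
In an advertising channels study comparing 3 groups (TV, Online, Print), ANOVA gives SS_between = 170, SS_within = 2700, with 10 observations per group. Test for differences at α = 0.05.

df_between = 2, df_within = 27. F = MS_between/MS_within = 85.0/100.0 = 0.85. F_crit ≈ 3.354. Fail to reject H₀.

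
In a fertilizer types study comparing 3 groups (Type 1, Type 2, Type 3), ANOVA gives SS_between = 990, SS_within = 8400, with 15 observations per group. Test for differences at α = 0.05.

df_between = 2, df_within = 42. F = MS_between/MS_within = 495.0/200.0 = 2.475. F_crit ≈ 3.22. Fail to reject H₀.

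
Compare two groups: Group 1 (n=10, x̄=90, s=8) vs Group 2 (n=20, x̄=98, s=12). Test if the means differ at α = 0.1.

Pooled sp = 10.88. t = -1.899, df = 28. Critical t = ±1.701. Reject H₀.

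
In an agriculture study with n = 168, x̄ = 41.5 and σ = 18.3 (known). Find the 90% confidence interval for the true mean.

CI = x̄ ± z*(σ/√n) = 41.5 ± 1.645(18.3/√168) = 41.5 ± 2.32 = (39.18, 43.82)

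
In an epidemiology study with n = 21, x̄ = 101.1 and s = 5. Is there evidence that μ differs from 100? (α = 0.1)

t = (x̄ - μ₀)/(s/√n) = (101.1 - 100)/(5/√21) = 1.008. df = 20, critical t = ±1.725. Fail to reject H₀.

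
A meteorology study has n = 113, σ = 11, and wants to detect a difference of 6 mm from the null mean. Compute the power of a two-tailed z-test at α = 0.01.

SE = σ/√n = 11/√113 = 1.035. Non-centrality λ = d/SE = 6/1.035 = 5.798. Power ≈ Φ(λ - z_{α/2}) = Φ(5.798 - 2.576) = Φ(3.222) = 0.999.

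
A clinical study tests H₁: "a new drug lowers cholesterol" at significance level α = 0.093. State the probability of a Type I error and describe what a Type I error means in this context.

P(Type I error) = α = 0.093. A Type I error is rejecting H₀ when H₀ is actually true (false positive) — here, concluding that a new drug lowers cholesterol when in fact this is not the case. Consequence: approving an ineffective drug — patients take a useless medication and may skip effective alternatives.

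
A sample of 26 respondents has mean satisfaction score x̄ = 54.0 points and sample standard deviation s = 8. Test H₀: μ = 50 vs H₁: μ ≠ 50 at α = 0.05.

t = (x̄ - μ₀)/(s/√n) = (54.0 - 50)/(8/√26) = 2.55. df = 25, critical t = ±2.06. Reject H₀.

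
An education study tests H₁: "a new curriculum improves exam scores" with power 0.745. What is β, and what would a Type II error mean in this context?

β = 1 - power = 1 - 0.745 = 0.255. A Type II error is failing to reject H₀ when H₀ is false (false negative) — here, failing to conclude that a new curriculum improves exam scores when in fact it is true. Consequence: keeping the old curriculum when the new one would have helped students.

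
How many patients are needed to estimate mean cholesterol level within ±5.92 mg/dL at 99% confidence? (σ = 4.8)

n = (z*σ/E)² = (2.576×4.8/5.92)² = 4.4 → n = 5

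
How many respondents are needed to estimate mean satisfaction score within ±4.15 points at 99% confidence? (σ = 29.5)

n = (z*σ/E)² = (2.576×29.5/4.15)² = 335.3 → n = 336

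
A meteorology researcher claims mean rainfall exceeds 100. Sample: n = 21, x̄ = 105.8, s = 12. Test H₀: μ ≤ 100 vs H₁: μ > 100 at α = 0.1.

t = (105.8 - 100)/(12/√21) = 2.215, df = 20. Critical t = 1.325. Reject H₀.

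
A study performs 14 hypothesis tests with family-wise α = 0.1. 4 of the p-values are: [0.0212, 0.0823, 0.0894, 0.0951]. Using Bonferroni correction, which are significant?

Bonferroni α = 0.1/14 = 0.00714. None of the given p-values are significant.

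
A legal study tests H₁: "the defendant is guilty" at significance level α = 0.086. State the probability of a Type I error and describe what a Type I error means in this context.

P(Type I error) = α = 0.086. A Type I error is rejecting H₀ when H₀ is actually true (false positive) — here, concluding that the defendant is guilty when in fact this is not the case. Consequence: convicting an innocent person.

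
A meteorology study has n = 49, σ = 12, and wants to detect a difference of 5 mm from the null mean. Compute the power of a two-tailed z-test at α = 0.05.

SE = σ/√n = 12/√49 = 1.714. Non-centrality λ = d/SE = 5/1.714 = 2.917. Power ≈ Φ(λ - z_{α/2}) = Φ(2.917 - 1.96) = Φ(0.957) = 0.831.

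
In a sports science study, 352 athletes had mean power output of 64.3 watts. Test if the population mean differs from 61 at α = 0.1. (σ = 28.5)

z = (x̄ - μ₀)/(σ/√n) = (64.3 - 61)/(28.5/√352) = 2.172. Critical value: ±1.645. Since |2.172| > 1.645, Reject H₀.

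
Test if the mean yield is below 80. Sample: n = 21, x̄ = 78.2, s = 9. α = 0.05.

t = (78.2 - 80)/(9/√21) = -0.917, df = 20. Critical t = -1.725. Fail to reject H₀.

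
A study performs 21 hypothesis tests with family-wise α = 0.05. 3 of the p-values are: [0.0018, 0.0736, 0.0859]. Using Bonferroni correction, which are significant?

Bonferroni α = 0.05/21 = 0.00238. Significant p-values: [0.0018]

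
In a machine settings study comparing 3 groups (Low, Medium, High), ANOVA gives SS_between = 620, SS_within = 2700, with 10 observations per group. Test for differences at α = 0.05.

df_between = 2, df_within = 27. F = MS_between/MS_within = 310.0/100.0 = 3.1. F_crit ≈ 3.354. Fail to reject H₀.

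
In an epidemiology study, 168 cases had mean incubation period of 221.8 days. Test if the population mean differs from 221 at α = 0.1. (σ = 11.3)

z = (x̄ - μ₀)/(σ/√n) = (221.8 - 221)/(11.3/√168) = 0.918. Critical value: ±1.645. Since |0.918| ≤ 1.645, Fail to reject H₀.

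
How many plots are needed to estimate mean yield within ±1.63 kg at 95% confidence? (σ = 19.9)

n = (z*σ/E)² = (1.96×19.9/1.63)² = 572.6 → n = 573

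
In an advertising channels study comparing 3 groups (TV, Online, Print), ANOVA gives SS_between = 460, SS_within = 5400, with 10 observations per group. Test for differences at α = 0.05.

df_between = 2, df_within = 27. F = MS_between/MS_within = 230.0/200.0 = 1.15. F_crit ≈ 3.354. Fail to reject H₀.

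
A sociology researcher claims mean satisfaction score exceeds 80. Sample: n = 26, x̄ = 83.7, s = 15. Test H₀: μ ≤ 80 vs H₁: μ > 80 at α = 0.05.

t = (83.7 - 80)/(15/√26) = 1.258, df = 25. Critical t = 1.708. Fail to reject H₀.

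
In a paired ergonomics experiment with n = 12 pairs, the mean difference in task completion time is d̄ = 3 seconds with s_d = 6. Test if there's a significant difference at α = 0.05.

t = d̄/(s_d/√n) = 3/(6/√12) = 1.732. df = 11, critical t = ±2.201. Fail to reject H₀.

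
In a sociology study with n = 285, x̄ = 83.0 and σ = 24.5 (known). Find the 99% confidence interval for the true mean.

CI = x̄ ± z*(σ/√n) = 83.0 ± 2.576(24.5/√285) = 83.0 ± 3.74 = (79.26, 86.74)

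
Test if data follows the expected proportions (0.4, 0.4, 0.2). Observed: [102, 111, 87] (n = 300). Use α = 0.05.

Expected: [120.0, 120.0, 60.0]. χ² = 15.525. df = 2, critical = 5.991. Reject H₀.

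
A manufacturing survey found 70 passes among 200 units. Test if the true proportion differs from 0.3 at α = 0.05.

p̂ = 0.35, p₀ = 0.3. z = (p̂ - p₀)/√(p₀(1-p₀)/n) = 1.543. Critical: ±1.96. Fail to reject H₀.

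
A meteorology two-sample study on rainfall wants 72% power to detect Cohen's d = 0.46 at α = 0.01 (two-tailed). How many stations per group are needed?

z_{α/2} = 2.576, z_β = Φ⁻¹(0.72) = 0.583. For small effect (d = 0.46): n per group = 2(z_{α/2} + z_β)²/d² = 2(2.576 + 0.583)²/0.46² = 94.3 → 95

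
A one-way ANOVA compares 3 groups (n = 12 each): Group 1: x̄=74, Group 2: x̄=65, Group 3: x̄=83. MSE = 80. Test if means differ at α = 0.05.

Grand mean = 74.0. SS_between = 1944.0, MS_between = 972.0. F = 12.15, F_crit ≈ 3.285. Reject H₀.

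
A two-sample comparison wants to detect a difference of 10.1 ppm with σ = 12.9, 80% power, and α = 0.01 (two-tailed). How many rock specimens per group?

n per group = 2(z_α/2 + z_β)²σ²/d² = 2×(2.576 + 0.84)²×12.9²/10.1² = 38.1 → n = 39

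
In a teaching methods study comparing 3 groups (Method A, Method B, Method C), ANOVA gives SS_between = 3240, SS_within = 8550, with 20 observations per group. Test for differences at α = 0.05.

df_between = 2, df_within = 57. F = MS_between/MS_within = 1620.0/150.0 = 10.8. F_crit ≈ 3.159. Reject H₀. At least one mean differs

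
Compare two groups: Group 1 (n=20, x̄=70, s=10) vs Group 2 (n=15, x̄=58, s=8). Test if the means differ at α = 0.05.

Pooled sp = 9.2. t = 3.817, df = 33. Critical t = ±2.035. Reject H₀.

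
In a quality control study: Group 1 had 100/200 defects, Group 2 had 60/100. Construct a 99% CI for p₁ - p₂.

p̂₁ = 0.5, p̂₂ = 0.6. Difference = -0.1. CI = (-0.256, 0.056)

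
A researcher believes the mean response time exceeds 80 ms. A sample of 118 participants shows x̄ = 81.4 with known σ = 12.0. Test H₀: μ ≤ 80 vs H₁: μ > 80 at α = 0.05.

z = 1.267. Critical value: 1.645. Fail to reject H₀.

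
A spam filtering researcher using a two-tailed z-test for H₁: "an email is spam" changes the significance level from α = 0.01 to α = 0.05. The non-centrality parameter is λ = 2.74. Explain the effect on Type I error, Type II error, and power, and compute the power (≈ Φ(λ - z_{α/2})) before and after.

Increasing α from 0.01 to 0.05:
• Type I error rate increases (α is the Type I rate by definition).
• Critical value moves from z_{α/2} = 2.576 to 1.96, so power = Φ(λ - z_{α/2}) goes from Φ(2.74 - 2.576) = 0.565 to Φ(2.74 - 1.96) = 0.782.
• Type II error rate β = 1 - power therefore decreases (0.435 → 0.218).
Appropriate when false negatives are costly — here, a spam email lands in the inbox.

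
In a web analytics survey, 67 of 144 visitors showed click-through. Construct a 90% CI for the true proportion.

p̂ = 0.465. CI = p̂ ± z*√(p̂(1-p̂)/n) = (0.397, 0.534)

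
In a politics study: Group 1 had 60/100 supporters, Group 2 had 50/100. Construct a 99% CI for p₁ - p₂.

p̂₁ = 0.6, p̂₂ = 0.5. Difference = 0.1. CI = (-0.08, 0.28)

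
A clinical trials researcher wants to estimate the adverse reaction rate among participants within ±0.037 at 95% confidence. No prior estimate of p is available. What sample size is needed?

Conservative approach: use p = 0.5 (maximizes p(1-p) = 0.25). n = z²(0.25)/E² = 1.96²×0.25/0.037² = 701.5 → n = 702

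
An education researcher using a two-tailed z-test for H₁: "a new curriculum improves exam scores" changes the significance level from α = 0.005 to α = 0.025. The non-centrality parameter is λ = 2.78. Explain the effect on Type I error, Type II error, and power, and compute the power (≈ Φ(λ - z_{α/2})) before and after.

Increasing α from 0.005 to 0.025:
• Type I error rate increases (α is the Type I rate by definition).
• Critical value moves from z_{α/2} = 2.807 to 2.241, so power = Φ(λ - z_{α/2}) goes from Φ(2.78 - 2.807) = 0.489 to Φ(2.78 - 2.241) = 0.705.
• Type II error rate β = 1 - power therefore decreases (0.511 → 0.295).
Appropriate when false negatives are costly — here, keeping the old curriculum when the new one would have helped students.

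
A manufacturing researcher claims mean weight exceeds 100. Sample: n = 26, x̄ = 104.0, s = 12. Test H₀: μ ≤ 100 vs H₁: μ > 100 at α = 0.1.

t = (104.0 - 100)/(12/√26) = 1.7, df = 25. Critical t = 1.316. Reject H₀.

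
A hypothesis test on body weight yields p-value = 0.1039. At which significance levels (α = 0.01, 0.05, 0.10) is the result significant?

p = 0.1039. Not significant at any of the given levels.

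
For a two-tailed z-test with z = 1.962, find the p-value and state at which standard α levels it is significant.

p = 2·P(Z > |1.962|) = 2·(1 - Φ(1.962)) ≈ 0.0498. Significant at α = 0.1; Significant at α = 0.05.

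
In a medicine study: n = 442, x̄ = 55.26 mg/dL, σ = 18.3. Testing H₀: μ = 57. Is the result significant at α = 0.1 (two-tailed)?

z = (55.26 - 57)/(18.3/√442) = -1.999. Since |z| > 1.645, significant at α = 0.1.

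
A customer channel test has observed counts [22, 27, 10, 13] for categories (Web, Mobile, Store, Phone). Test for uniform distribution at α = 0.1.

Expected = 18 each. χ² = Σ(O-E)²/E = 10.333. df = 3, critical value = 6.251. Reject H₀.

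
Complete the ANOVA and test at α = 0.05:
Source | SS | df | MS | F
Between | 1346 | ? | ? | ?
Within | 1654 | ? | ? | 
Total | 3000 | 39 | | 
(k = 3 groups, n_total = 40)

df_between = 2, df_within = 37. MS_between = 673.0, MS_within = 44.7. F = 15.055, F_crit ≈ 3.252. Reject H₀.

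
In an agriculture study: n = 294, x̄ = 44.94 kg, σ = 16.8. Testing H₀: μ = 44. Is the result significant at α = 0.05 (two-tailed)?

z = (44.94 - 44)/(16.8/√294) = 0.959. Since |z| ≤ 1.96, not significant at α = 0.05.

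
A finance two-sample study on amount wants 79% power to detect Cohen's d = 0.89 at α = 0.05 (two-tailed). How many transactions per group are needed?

z_{α/2} = 1.96, z_β = Φ⁻¹(0.79) = 0.806. For large effect (d = 0.89): n per group = 2(z_{α/2} + z_β)²/d² = 2(1.96 + 0.806)²/0.89² = 19.3 → 20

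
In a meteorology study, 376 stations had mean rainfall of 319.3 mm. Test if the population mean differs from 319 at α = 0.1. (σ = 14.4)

z = (x̄ - μ₀)/(σ/√n) = (319.3 - 319)/(14.4/√376) = 0.404. Critical value: ±1.645. Since |0.404| ≤ 1.645, Fail to reject H₀.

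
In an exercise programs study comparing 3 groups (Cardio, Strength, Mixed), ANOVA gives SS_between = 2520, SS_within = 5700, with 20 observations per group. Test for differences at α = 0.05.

df_between = 2, df_within = 57. F = MS_between/MS_within = 1260.0/100.0 = 12.6. F_crit ≈ 3.159. Reject H₀. At least one mean differs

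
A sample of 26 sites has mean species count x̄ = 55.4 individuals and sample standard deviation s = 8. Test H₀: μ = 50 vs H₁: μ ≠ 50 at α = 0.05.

t = (x̄ - μ₀)/(s/√n) = (55.4 - 50)/(8/√26) = 3.442. df = 25, critical t = ±2.06. Reject H₀.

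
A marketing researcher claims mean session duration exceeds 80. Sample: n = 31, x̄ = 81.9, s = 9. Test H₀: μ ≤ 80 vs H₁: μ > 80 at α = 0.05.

t = (81.9 - 80)/(9/√31) = 1.175, df = 30. Critical t = 1.697. Fail to reject H₀.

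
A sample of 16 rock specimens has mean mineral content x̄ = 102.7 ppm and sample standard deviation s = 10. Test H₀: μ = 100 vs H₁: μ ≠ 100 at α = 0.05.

t = (x̄ - μ₀)/(s/√n) = (102.7 - 100)/(10/√16) = 1.08. df = 15, critical t = ±2.131. Fail to reject H₀.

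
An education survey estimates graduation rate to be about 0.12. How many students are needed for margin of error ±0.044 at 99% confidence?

n = z²p(1-p)/E² = 2.576²×0.12×0.88/0.044² = 362.0 → n = 362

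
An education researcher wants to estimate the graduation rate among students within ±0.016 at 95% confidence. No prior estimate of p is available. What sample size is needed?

Conservative approach: use p = 0.5 (maximizes p(1-p) = 0.25). n = z²(0.25)/E² = 1.96²×0.25/0.016² = 3751.6 → n = 3752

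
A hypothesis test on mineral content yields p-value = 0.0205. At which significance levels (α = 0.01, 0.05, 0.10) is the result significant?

p = 0.0205. Significant at: α = 0.05, 0.1.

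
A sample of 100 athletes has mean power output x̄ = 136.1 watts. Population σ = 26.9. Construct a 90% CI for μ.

CI = x̄ ± z*(σ/√n) = 136.1 ± 1.645(26.9/√100) = 136.1 ± 4.43 = (131.67, 140.53)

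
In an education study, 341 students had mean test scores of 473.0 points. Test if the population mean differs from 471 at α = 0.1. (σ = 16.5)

z = (x̄ - μ₀)/(σ/√n) = (473.0 - 471)/(16.5/√341) = 2.238. Critical value: ±1.645. Since |2.238| > 1.645, Reject H₀.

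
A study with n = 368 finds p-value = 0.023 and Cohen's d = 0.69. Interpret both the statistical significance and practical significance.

Statistically significant (p = 0.023 < 0.05). Cohen's d = 0.69 indicates a medium effect size. Both statistical and practical significance should be considered.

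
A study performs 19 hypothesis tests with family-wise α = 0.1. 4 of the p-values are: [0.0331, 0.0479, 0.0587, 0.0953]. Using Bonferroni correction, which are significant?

Bonferroni α = 0.1/19 = 0.00526. None of the given p-values are significant.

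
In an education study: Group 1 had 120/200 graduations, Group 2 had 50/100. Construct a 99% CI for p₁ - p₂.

p̂₁ = 0.6, p̂₂ = 0.5. Difference = 0.1. CI = (-0.057, 0.257)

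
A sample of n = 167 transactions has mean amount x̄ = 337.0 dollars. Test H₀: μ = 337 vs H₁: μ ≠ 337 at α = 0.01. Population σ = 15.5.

z = (x̄ - μ₀)/(σ/√n) = (337.0 - 337)/(15.5/√167) = 0.0. Critical value: ±2.576. Since |0.0| ≤ 2.576, Fail to reject H₀.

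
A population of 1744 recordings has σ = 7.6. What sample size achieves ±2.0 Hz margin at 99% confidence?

Without FPC: n₀ = (2.576×7.6/2.0)² = 95.821. With FPC: n = n₀N/(n₀+N-1) = 90.9 → n = 91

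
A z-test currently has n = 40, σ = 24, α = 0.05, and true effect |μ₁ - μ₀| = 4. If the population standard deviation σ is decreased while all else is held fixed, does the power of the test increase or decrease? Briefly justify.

Power increases: a smaller σ shrinks the standard error σ/√n, moving the sampling distribution under H₁ further from the critical value.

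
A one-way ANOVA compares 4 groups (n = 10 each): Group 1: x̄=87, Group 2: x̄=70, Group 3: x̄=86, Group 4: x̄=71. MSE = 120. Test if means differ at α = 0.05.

Grand mean = 78.5. SS_between = 2570.0, MS_between = 856.67. F = 7.139, F_crit ≈ 2.866. Reject H₀.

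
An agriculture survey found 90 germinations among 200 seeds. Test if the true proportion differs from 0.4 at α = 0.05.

p̂ = 0.45, p₀ = 0.4. z = (p̂ - p₀)/√(p₀(1-p₀)/n) = 1.443. Critical: ±1.96. Fail to reject H₀.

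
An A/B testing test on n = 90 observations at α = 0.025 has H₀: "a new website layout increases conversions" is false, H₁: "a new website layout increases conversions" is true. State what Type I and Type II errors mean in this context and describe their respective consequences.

Type I (false positive): concluding that a new website layout increases conversions when it is not — rolling out a layout that doesn't actually help — wasted engineering effort. Type II (false negative): failing to conclude that a new website layout increases conversions when it is — discarding a layout that would have improved conversions — lost revenue. Which is costlier depends on domain priorities and is a judgement call rather than a statistical fact.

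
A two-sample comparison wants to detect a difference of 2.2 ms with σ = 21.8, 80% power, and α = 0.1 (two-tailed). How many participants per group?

n per group = 2(z_α/2 + z_β)²σ²/d² = 2×(1.645 + 0.84)²×21.8²/2.2² = 1212.7 → n = 1213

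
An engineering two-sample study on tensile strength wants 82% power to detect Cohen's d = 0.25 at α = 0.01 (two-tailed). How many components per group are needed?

z_{α/2} = 2.576, z_β = Φ⁻¹(0.82) = 0.915. For small effect (d = 0.25): n per group = 2(z_{α/2} + z_β)²/d² = 2(2.576 + 0.915)²/0.25² = 390.0 → 390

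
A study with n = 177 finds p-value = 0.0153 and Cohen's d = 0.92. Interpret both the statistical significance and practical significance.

Statistically significant (p = 0.0153 < 0.05). Cohen's d = 0.92 indicates a large effect size. Both statistical and practical significance should be considered.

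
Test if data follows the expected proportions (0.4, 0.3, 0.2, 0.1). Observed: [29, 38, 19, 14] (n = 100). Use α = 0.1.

Expected: [40.0, 30.0, 20.0, 10.0]. χ² = 6.808. df = 3, critical = 6.251. Reject H₀.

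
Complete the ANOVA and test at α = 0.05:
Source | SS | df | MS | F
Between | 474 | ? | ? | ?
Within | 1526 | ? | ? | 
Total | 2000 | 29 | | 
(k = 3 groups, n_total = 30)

df_between = 2, df_within = 27. MS_between = 237.0, MS_within = 56.52. F = 4.193, F_crit ≈ 3.354. Reject H₀.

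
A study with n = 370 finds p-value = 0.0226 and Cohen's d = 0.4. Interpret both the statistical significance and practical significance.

Statistically significant (p = 0.0226 < 0.05). Cohen's d = 0.4 indicates a small effect size. Both statistical and practical significance should be considered.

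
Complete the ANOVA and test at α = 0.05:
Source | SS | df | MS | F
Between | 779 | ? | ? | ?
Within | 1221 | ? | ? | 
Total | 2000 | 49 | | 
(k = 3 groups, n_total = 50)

df_between = 2, df_within = 47. MS_between = 389.5, MS_within = 25.98. F = 14.993, F_crit ≈ 3.195. Reject H₀.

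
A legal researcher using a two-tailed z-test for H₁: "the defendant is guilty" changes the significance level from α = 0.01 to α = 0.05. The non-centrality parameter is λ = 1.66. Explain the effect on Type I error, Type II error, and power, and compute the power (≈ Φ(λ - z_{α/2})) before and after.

Increasing α from 0.01 to 0.05:
• Type I error rate increases (α is the Type I rate by definition).
• Critical value moves from z_{α/2} = 2.576 to 1.96, so power = Φ(λ - z_{α/2}) goes from Φ(1.66 - 2.576) = 0.18 to Φ(1.66 - 1.96) = 0.382.
• Type II error rate β = 1 - power therefore decreases (0.82 → 0.618).
Appropriate when false negatives are costly — here, acquitting a guilty person.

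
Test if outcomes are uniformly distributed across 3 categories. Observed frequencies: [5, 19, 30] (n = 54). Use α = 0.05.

Expected = 18 each. χ² = Σ(O-E)²/E = 17.444. df = 2, critical value = 5.991. Reject H₀.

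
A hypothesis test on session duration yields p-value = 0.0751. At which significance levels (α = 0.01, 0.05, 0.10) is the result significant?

p = 0.0751. Significant at: α = 0.1.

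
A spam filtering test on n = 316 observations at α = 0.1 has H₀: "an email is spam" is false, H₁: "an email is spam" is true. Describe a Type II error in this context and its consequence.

Type II error: failing to reject H₀ when it is false — concluding that an email is spam is not supported when in fact it is. Consequence: a spam email lands in the inbox.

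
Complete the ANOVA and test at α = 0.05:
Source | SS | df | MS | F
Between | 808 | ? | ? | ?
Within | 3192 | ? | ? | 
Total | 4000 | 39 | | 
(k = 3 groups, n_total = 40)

df_between = 2, df_within = 37. MS_between = 404.0, MS_within = 86.27. F = 4.683, F_crit ≈ 3.252. Reject H₀.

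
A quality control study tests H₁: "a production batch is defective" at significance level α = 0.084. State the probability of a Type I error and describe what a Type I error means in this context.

P(Type I error) = α = 0.084. A Type I error is rejecting H₀ when H₀ is actually true (false positive) — here, concluding that a production batch is defective when in fact this is not the case. Consequence: scrapping a good batch — wasted material and cost for no reason.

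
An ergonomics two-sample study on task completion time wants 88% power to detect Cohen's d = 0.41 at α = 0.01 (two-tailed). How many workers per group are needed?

z_{α/2} = 2.576, z_β = Φ⁻¹(0.88) = 1.175. For small effect (d = 0.41): n per group = 2(z_{α/2} + z_β)²/d² = 2(2.576 + 1.175)²/0.41² = 167.4 → 168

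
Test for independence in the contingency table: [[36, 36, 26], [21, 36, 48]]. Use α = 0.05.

χ² = 10.259. df = 2, critical = 5.991. Reject H₀. Variables are dependent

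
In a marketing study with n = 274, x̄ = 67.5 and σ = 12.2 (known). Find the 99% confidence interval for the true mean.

CI = x̄ ± z*(σ/√n) = 67.5 ± 2.576(12.2/√274) = 67.5 ± 1.9 = (65.6, 69.4)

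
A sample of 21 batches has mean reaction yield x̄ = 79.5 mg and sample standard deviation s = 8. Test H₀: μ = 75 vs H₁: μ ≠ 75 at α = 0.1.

t = (x̄ - μ₀)/(s/√n) = (79.5 - 75)/(8/√21) = 2.578. df = 20, critical t = ±1.725. Reject H₀.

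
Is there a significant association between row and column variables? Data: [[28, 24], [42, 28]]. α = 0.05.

χ² = 0.462. df = 1, critical = 3.841. Fail to reject H₀. No evidence of dependence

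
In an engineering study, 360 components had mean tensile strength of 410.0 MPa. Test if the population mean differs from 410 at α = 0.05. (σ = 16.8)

z = (x̄ - μ₀)/(σ/√n) = (410.0 - 410)/(16.8/√360) = 0.0. Critical value: ±1.96. Since |0.0| ≤ 1.96, Fail to reject H₀.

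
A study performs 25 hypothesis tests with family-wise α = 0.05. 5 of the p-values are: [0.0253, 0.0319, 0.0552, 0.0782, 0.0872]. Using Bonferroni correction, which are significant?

Bonferroni α = 0.05/25 = 0.002. None of the given p-values are significant.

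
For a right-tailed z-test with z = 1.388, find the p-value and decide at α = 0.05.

p = P(Z > 1.388) = 1 - Φ(1.388) ≈ 0.0826. Since p ≥ 0.05, fail to reject H₀ (not significant) at α = 0.05.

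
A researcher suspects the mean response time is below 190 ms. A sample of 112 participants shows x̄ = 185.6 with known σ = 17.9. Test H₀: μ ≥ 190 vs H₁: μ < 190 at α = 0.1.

z = -2.601. Critical value: -1.28. Reject H₀.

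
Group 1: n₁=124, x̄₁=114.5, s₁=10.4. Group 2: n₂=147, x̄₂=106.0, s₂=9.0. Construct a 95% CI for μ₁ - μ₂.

Difference = 8.5. SE = √(10.4²/124 + 9.0²/147) = 1.193. CI = (6.16, 10.84)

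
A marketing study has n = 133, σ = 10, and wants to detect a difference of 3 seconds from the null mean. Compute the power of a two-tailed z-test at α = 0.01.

SE = σ/√n = 10/√133 = 0.867. Non-centrality λ = d/SE = 3/0.867 = 3.46. Power ≈ Φ(λ - z_{α/2}) = Φ(3.46 - 2.576) = Φ(0.884) = 0.812.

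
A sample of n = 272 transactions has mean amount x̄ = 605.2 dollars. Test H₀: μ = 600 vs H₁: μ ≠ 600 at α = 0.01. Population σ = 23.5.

z = (x̄ - μ₀)/(σ/√n) = (605.2 - 600)/(23.5/√272) = 3.649. Critical value: ±2.576. Since |3.649| > 2.576, Reject H₀.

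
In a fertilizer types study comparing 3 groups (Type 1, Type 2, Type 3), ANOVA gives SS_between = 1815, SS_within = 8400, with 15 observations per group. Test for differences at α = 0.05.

df_between = 2, df_within = 42. F = MS_between/MS_within = 907.5/200.0 = 4.537. F_crit ≈ 3.22. Reject H₀. At least one mean differs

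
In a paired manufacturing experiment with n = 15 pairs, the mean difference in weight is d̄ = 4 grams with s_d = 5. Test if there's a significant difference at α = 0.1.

t = d̄/(s_d/√n) = 4/(5/√15) = 3.098. df = 14, critical t = ±1.761. Reject H₀.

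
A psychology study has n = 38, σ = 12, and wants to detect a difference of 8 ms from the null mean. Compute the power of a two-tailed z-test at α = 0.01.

SE = σ/√n = 12/√38 = 1.947. Non-centrality λ = d/SE = 8/1.947 = 4.11. Power ≈ Φ(λ - z_{α/2}) = Φ(4.11 - 2.576) = Φ(1.534) = 0.937.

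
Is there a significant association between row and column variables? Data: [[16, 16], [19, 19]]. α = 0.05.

χ² = 0.0. df = 1, critical = 3.841. Fail to reject H₀. No evidence of dependence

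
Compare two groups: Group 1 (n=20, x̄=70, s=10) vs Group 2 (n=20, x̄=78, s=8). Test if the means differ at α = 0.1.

Pooled sp = 9.06. t = -2.794, df = 38. Critical t = ±1.686. Reject H₀.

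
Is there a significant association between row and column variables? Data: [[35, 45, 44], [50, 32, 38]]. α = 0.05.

χ² = 5.217. df = 2, critical = 5.991. Fail to reject H₀. No evidence of dependence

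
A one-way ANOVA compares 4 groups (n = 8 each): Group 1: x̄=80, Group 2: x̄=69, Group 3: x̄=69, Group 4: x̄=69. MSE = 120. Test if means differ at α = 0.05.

Grand mean = 71.75. SS_between = 726.0, MS_between = 242.0. F = 2.017, F_crit ≈ 2.947. Fail to reject H₀.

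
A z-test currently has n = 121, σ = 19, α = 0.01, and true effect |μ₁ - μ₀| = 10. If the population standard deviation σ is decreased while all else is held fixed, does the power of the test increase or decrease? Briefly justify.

Power increases: a smaller σ shrinks the standard error σ/√n, moving the sampling distribution under H₁ further from the critical value.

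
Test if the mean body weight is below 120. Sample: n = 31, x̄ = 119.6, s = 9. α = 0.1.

t = (119.6 - 120)/(9/√31) = -0.247, df = 30. Critical t = -1.31. Fail to reject H₀.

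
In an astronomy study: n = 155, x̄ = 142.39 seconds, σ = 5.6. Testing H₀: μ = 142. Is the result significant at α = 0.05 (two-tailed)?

z = (142.39 - 142)/(5.6/√155) = 0.867. Since |z| ≤ 1.96, not significant at α = 0.05.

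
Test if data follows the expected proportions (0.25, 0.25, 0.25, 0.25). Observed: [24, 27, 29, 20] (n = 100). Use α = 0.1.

Expected: [25.0, 25.0, 25.0, 25.0]. χ² = 1.84. df = 3, critical = 6.251. Fail to reject H₀.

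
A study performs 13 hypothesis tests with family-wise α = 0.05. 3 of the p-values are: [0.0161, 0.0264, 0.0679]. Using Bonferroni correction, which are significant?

Bonferroni α = 0.05/13 = 0.00385. None of the given p-values are significant.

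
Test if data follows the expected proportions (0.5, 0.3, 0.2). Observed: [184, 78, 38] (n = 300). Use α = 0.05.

Expected: [150.0, 90.0, 60.0]. χ² = 17.373. df = 2, critical = 5.991. Reject H₀.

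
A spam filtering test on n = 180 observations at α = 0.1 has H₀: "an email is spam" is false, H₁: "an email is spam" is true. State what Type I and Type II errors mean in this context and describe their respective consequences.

Type I (false positive): concluding that an email is spam when it is not — a legitimate email is sent to the spam folder and the user misses it. Type II (false negative): failing to conclude that an email is spam when it is — a spam email lands in the inbox. Which is costlier depends on domain priorities and is a judgement call rather than a statistical fact.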